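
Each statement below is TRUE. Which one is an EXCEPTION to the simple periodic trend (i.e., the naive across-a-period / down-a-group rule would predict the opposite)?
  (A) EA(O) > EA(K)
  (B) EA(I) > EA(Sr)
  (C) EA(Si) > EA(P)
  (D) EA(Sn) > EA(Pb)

(C)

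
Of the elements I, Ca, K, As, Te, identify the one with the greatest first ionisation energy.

K is in period 4, group 1; Ca is in period 4, group 2; As is in period 4, group 15; Te is in period 5, group 16; I is in period 5, group 17.
First ionization energy rises across a period (greater Z_eff holds electrons more tightly) and falls down a group (valence electrons are farther from the nucleus).
Neither a single period nor a single group — weigh both effects.
Ca > K: Ca lies to the right of K in period 4, so the across-period effect alone puts Ca higher.
Te > Ca: the two effects oppose for this pair; the across-period effect wins (869 vs 590 kJ/mol).
As > Te: the two effects oppose for this pair; the down-group effect wins (947 vs 869 kJ/mol).
I > As: period and group pull opposite ways; the across-period shift dominates (1008 vs 947 kJ/mol).
For reference (kJ/mol): K 419, Ca 590, As 947, Te 869, I 1008.
The greatest first ionisation energy among these belongs to I.

I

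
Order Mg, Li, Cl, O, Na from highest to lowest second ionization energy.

Consider each +1 ion: Mg⁺ still has 1 valence electron; Li⁺ is the bare [He] core; Cl⁺ still has 6 valence electrons; O⁺ still has 5 valence electrons; Na⁺ is the bare [Ne] core.
Breaking into a closed-shell core is much more expensive than removing a leftover valence electron — Na and Li have the largest IE_2 here.
Valence configurations: Mg⁺ [Ne]3s¹, Cl⁺ [Ne]3s²3p⁴, O⁺ [He]2s²2p³.
Tabulated IE_2 (kJ/mol): Mg 1451, Li 7298, Cl 2298, O 3388, Na 4562.
Overall IE_2 order: Mg < Cl < O < Na < Li.

Li > Na > O > Cl > Mg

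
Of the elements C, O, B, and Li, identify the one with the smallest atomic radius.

Li is in period 2, group 1; B is in period 2, group 13; C is in period 2, group 14; O is in period 2, group 16.
Atomic radius shrinks across a period as nuclear charge pulls the same shell inward, and grows down a group as new shells are added.
All lie in period 2, so atomic radius increases right to left.
The smallest atomic radius among these belongs to O.

O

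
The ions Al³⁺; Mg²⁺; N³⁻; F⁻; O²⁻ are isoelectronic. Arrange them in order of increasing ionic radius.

All of these have 10 electrons, so size is governed by nuclear charge alone: the more protons, the stronger the pull on the same electron cloud, and the smaller the ion.
Nuclear charges: Al³⁺ (Z=13), Mg²⁺ (Z=12), F⁻ (Z=9), O²⁻ (Z=8), N³⁻ (Z=7).
Smallest to largest: Al³⁺ < Mg²⁺ < F⁻ < O²⁻ < N³⁻.

Al³⁺, Mg²⁺, F⁻, O²⁻, N³⁻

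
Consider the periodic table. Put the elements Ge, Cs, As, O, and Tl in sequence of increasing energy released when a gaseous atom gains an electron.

Tl < Cs < As < Ge < O

O is in period 2, group 16; Ge is in period 4, group 14; As is in period 4, group 15; Cs is in period 6, group 1; Tl is in period 6, group 13.
Atoms with high Z_eff and room in the valence shell (especially the halogens) have the most exothermic electron affinities.
Here both period and group differ, so the two effects have to be weighed against each other.
Cs > Tl: this pair runs against the simple trend — see the exception note.
As > Cs: relative to Cs, both the across-period and down-group shifts push As's electron affinity up.
Ge > As: this pair runs against the simple trend — see the exception note.
O > Ge: both effects reinforce here, so O is clearly the higher of the two.
Note the exception: Cs has a higher electron affinity than Tl, contrary to the simple trend — Tl's ns²np¹ configuration gives only a small electron affinity — the sparsely filled np subshell binds an added electron weakly.
Note the exception: Ge has a higher electron affinity than As, contrary to the simple trend — adding an electron to As's half-filled 4p³ is unfavourable, so Ge (4p²) has the more exothermic EA.
Approximate values (kJ/mol): O 141, Ge 119, As 78, Cs 46, Tl 19.
So from lowest to highest: Tl < Cs < As < Ge < O.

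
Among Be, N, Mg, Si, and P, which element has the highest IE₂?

N

Consider each +1 ion: Be⁺ still has 1 valence electron; N⁺ still has 4 valence electrons; Mg⁺ still has 1 valence electron; Si⁺ still has 3 valence electrons; P⁺ still has 4 valence electrons.
All are still removing valence electrons, so compare the +1 ions as you would atoms: IE_2 generally rises across a period (higher Z_eff) and falls down a group (larger shell), subject to the usual subshell exceptions.
Valence configurations: Be⁺ [He]2s¹, N⁺ [He]2s²2p², Mg⁺ [Ne]3s¹, Si⁺ [Ne]3s²3p¹, P⁺ [Ne]3s²3p².
The numbers (kJ/mol): Be 1757, N 2856, Mg 1451, Si 1577, P 1907.
Overall IE_2 order: Mg < Si < Be < P < N.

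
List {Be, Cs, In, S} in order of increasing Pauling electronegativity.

Be is in period 2, group 2; S is in period 3, group 16; In is in period 5, group 13; Cs is in period 6, group 1.
Atoms toward the upper right of the periodic table pull bonding electrons most strongly.
Here both period and group differ, so the two effects have to be weighed against each other.
Be > Cs: relative to Cs, both the across-period and down-group shifts push Be's electronegativity up.
In > Be: the two effects oppose for this pair; the across-period effect wins (1.78 vs 1.57).
S > In: relative to In, both the across-period and down-group shifts push S's electronegativity up.
Approximate values (Pauling): Be 1.57, S 2.58, In 1.78, Cs 0.79.
So from lowest to highest: Cs < Be < In < S.

Cs < Be < In < S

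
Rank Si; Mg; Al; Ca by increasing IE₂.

Ca < Mg < Si < Al

The second ionization energy removes an electron from the +1 ion. For each element: Si⁺ still has 3 valence electrons; Mg⁺ still has 1 valence electron; Al⁺ still has 2 valence electrons; Ca⁺ still has 1 valence electron.
All are still removing valence electrons, so compare the +1 ions as you would atoms: IE_2 generally rises across a period (higher Z_eff) and falls down a group (larger shell), subject to the usual subshell exceptions.
Valence configurations: Si⁺ [Ne]3s²3p¹, Mg⁺ [Ne]3s¹, Al⁺ [Ne]3s², Ca⁺ [Ar]4s¹.
Si⁺ loses a lone 3p electron whereas Al⁺ must break into a filled 3s² pair, so IE_2(Al) > IE_2(Si) even though Si has the higher nuclear charge.
Tabulated IE_2 (kJ/mol): Si 1577, Mg 1451, Al 1817, Ca 1145.
Putting it together, IE_2: Ca < Mg < Si < Al.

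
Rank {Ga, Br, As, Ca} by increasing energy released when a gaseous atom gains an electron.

Adding an electron releases more energy for atoms nearer the top right (short of the noble gases).
All lie in period 4, so electron affinity increases left to right.
So from lowest to highest: Ca < Ga < As < Br.

Ca < Ga < As < Br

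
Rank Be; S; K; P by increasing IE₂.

After 1 electron has been removed, what remains? Be⁺ still has 1 valence electron; S⁺ still has 5 valence electrons; K⁺ is the bare [Ar] core; P⁺ still has 4 valence electrons.
Pulling an electron out of a noble-gas core costs far more than removing a remaining valence electron, so K sits at the high end of IE_2.
Valence configurations: Be⁺ [He]2s¹, S⁺ [Ne]3s²3p³, P⁺ [Ne]3s²3p².
The numbers (kJ/mol): Be 1757, S 2252, K 3052, P 1907.
Putting it together, IE_2: Be < P < S < K.

Be, P, S, K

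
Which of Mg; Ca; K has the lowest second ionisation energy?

Consider each +1 ion: Mg⁺ still has 1 valence electron; Ca⁺ still has 1 valence electron; K⁺ is the bare [Ar] core.
Pulling an electron out of a noble-gas core costs far more than removing a remaining valence electron, so K sits at the high end of IE_2.
Valence configurations: Mg⁺ [Ne]3s¹, Ca⁺ [Ar]4s¹.
Approximate IE_2 values (kJ/mol): Mg 1451, Ca 1145, K 3052.
Overall IE_2 order: Ca < Mg < K.

Ca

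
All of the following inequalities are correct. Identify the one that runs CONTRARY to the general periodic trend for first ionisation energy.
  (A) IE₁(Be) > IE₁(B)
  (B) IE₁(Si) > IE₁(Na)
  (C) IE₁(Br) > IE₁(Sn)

The general trend: first ionisation energy increases across a period and decreases down a group.
(A) Be (period 2, group 2) vs B (period 2, group 13): the stated order contradicts the simple trend.
(B) Si (period 3, group 14) vs Na (period 3, group 1): the stated order agrees with the simple trend.
(C) Br (period 4, group 17) vs Sn (period 5, group 14): the stated order agrees with the simple trend.
The exception is (A): removing B's lone 2p electron is easier than breaking Be's filled 2s².

(A)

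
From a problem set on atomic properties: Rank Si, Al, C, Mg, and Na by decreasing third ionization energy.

Mg > Na > C > Si > Al

The third ionization energy removes an electron from the +2 ion. For each element: Si²⁺ still has 2 valence electrons; Al²⁺ still has 1 valence electron; C²⁺ still has 2 valence electrons; Mg²⁺ is the bare [Ne] core; Na²⁺ is already 1 electron into the core.
Breaking into a closed-shell core is much more expensive than removing a leftover valence electron — Na and Mg have the largest IE_3 here.
Valence configurations: Si²⁺ [Ne]3s², Al²⁺ [Ne]3s¹, C²⁺ [He]2s².
The numbers (kJ/mol): Si 3232, Al 2745, C 4620, Mg 7733, Na 6910.
Putting it together, IE_3: Al < Si < C < Na < Mg.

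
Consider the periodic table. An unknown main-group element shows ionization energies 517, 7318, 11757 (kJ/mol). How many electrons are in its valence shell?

Look for the largest jump between consecutive ionization energies: IE2/IE1 ≈ 14.2, far larger than any earlier ratio.
That jump marks the point where a core electron is being removed. So the atom has 1 valence electron.

1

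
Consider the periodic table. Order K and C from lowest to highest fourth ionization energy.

The fourth ionization energy removes an electron from the +3 ion. For each element: K³⁺ is already 2 electrons into the core; C³⁺ still has 1 valence electron.
Usually core removal costs more than valence removal, but here the competition is close: a tightly held n=2 valence electron can cost more to remove than an n=3 core electron, so the actual values have to decide it.
The numbers (kJ/mol): K 5877, C 6223.
Hence IE_4: K < C.

K < C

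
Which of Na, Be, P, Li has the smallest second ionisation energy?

Be

IE_2 is the cost of taking one more electron from the +1 cation: Na⁺ is the bare [Ne] core; Be⁺ still has 1 valence electron; P⁺ still has 4 valence electrons; Li⁺ is the bare [He] core.
Pulling an electron out of a noble-gas core costs far more than removing a remaining valence electron, so Na and Li sit at the high end of IE_2.
Valence configurations: Be⁺ [He]2s¹, P⁺ [Ne]3s²3p².
Approximate IE_2 values (kJ/mol): Na 4562, Be 1757, P 1907, Li 7298.
Hence IE_2: Be < P < Na < Li.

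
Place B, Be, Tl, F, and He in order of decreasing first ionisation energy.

He > F > Be > B > Tl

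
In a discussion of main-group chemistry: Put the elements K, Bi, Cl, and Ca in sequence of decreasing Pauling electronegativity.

Cl is in period 3, group 17; K is in period 4, group 1; Ca is in period 4, group 2; Bi is in period 6, group 15.
EN rises left→right (higher Z_eff, smaller atoms) and falls top→bottom (larger, more shielded atoms).
Neither a single period nor a single group — weigh both effects.
Ca > K: both are in period 4; the period trend gives Ca the larger value.
Bi > Ca: period and group pull opposite ways; the across-period shift dominates (2.02 vs 1.00).
Cl > Bi: both effects reinforce here, so Cl is clearly the higher of the two.
For reference (Pauling): Cl 3.16, K 0.82, Ca 1.00, Bi 2.02.
So from highest to lowest: Cl > Bi > Ca > K.

Cl, Bi, Ca, K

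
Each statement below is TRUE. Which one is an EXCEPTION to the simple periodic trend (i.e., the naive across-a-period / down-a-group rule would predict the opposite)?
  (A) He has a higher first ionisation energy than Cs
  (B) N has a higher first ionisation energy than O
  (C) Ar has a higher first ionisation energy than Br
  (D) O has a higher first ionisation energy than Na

(B)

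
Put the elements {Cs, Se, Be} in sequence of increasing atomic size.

Be < Se < Cs

Be is in period 2, group 2; Se is in period 4, group 16; Cs is in period 6, group 1.
Atomic radius shrinks across a period as nuclear charge pulls the same shell inward, and grows down a group as new shells are added.
Neither a single period nor a single group — weigh both effects.
Se > Be: period and group pull opposite ways; the down-group shift dominates (116 vs 102 pm).
Cs > Se: both effects reinforce here, so Cs is clearly the larger of the two.
For reference (pm): Be 102, Se 116, Cs 232.
So from smallest to largest: Be < Se < Cs.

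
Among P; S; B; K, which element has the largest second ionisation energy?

K

Consider each +1 ion: P⁺ still has 4 valence electrons; S⁺ still has 5 valence electrons; B⁺ still has 2 valence electrons; K⁺ is the bare [Ar] core.
Core electrons are held far more tightly than valence electrons, so K tops the IE_2 order.
Valence configurations: P⁺ [Ne]3s²3p², S⁺ [Ne]3s²3p³, B⁺ [He]2s².
Tabulated IE_2 (kJ/mol): P 1907, S 2252, B 2427, K 3052.
So the second ionization energies run P < S < B < K.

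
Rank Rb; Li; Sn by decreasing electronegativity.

Li is in period 2, group 1; Rb is in period 5, group 1; Sn is in period 5, group 14.
EN rises left→right (higher Z_eff, smaller atoms) and falls top→bottom (larger, more shielded atoms).
Here both period and group differ, so the two effects have to be weighed against each other.
Li > Rb: they share group 1; the group trend gives Li the larger value.
Sn > Li: the two effects oppose for this pair; the across-period effect wins (1.96 vs 0.98).
Approximate values (Pauling): Li 0.98, Rb 0.82, Sn 1.96.
So from highest to lowest: Sn > Li > Rb.

Sn > Li > Rb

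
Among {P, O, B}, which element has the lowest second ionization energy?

P

The second ionization energy removes an electron from the +1 ion. For each element: P⁺ still has 4 valence electrons; O⁺ still has 5 valence electrons; B⁺ still has 2 valence electrons.
All are still removing valence electrons, so compare the +1 ions as you would atoms: IE_2 generally rises across a period (higher Z_eff) and falls down a group (larger shell), subject to the usual subshell exceptions.
Valence configurations: P⁺ [Ne]3s²3p², O⁺ [He]2s²2p³, B⁺ [He]2s².
Approximate IE_2 values (kJ/mol): P 1907, O 3388, B 2427.
Overall IE_2 order: P < B < O.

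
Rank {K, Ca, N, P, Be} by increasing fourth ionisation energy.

Consider each +3 ion: K³⁺ is already 2 electrons into the core; Ca³⁺ is already 1 electron into the core; N³⁺ still has 2 valence electrons; P³⁺ still has 2 valence electrons; Be³⁺ is already 1 electron into the core.
Usually core removal costs more than valence removal, but here the competition is close: a tightly held n=2 valence electron can cost more to remove than an n=3 core electron, so the actual values have to decide it.
Valence configurations: N³⁺ [He]2s², P³⁺ [Ne]3s².
Tabulated IE_4 (kJ/mol): K 5877, Ca 6491, N 7475, P 4964, Be 21007.
Putting it together, IE_4: P < K < Ca < N < Be.

P < K < Ca < N < Be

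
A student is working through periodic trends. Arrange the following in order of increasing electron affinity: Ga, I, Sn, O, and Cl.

Ga < Sn < O < I < Cl

Adding an electron releases more energy for atoms nearer the top right (short of the noble gases).
Neither a single period nor a single group — weigh both effects.
Sn > Ga: period and group pull opposite ways; the across-period shift dominates (107 vs 29 kJ/mol).
O > Sn: relative to Sn, both the across-period and down-group shifts push O's electron affinity up.
I > O: period and group pull opposite ways; the across-period shift dominates (295 vs 141 kJ/mol).
Cl > I: Cl sits above I in group 17, so the down-group effect alone puts Cl higher.
Tabulated electron affinity (kJ/mol): O 141, Cl 349, Ga 29, Sn 107, I 295.
So from lowest to highest: Ga < Sn < O < I < Cl.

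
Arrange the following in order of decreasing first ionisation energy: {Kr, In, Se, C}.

C is in period 2, group 14; Se is in period 4, group 16; Kr is in period 4, group 18; In is in period 5, group 13.
IE₁ increases left→right with effective nuclear charge and decreases top→bottom as the valence shell moves farther out.
Neither a single period nor a single group — weigh both effects.
Se > In: relative to In, both the across-period and down-group shifts push Se's first ionization energy up.
C > Se: period and group pull opposite ways; the down-group shift dominates (1086 vs 941 kJ/mol).
Kr > C: the two effects oppose for this pair; the across-period effect wins (1351 vs 1086 kJ/mol).
Approximate values (kJ/mol): C 1086, Se 941, Kr 1351, In 558.
So from highest to lowest: Kr > C > Se > In.

Kr > C > Se > In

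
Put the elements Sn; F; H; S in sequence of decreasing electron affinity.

F > S > Sn > H

Atoms with high Z_eff and room in the valence shell (especially the halogens) have the most exothermic electron affinities.
Neither a single period nor a single group — weigh both effects.
Sn > H: period and group pull opposite ways; the across-period shift dominates (107 vs 73 kJ/mol).
S > Sn: relative to Sn, both the across-period and down-group shifts push S's electron affinity up.
F > S: relative to S, both the across-period and down-group shifts push F's electron affinity up.
For reference (kJ/mol): H 73, F 328, S 200, Sn 107.
So from highest to lowest: F > S > Sn > H.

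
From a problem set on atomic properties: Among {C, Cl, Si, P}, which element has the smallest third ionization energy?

The third ionization energy removes an electron from the +2 ion. For each element: C²⁺ still has 2 valence electrons; Cl²⁺ still has 5 valence electrons; Si²⁺ still has 2 valence electrons; P²⁺ still has 3 valence electrons.
All are still removing valence electrons, so compare the +2 ions as you would atoms: IE_3 generally rises across a period (higher Z_eff) and falls down a group (larger shell), subject to the usual subshell exceptions.
Valence configurations: C²⁺ [He]2s², Cl²⁺ [Ne]3s²3p³, Si²⁺ [Ne]3s², P²⁺ [Ne]3s²3p¹.
P²⁺ loses a lone 3p electron whereas Si²⁺ must break into a filled 3s² pair, so IE_3(Si) > IE_3(P) even though P has the higher nuclear charge.
Tabulated IE_3 (kJ/mol): C 4620, Cl 3822, Si 3232, P 2914.
Hence IE_3: P < Si < Cl < C.

P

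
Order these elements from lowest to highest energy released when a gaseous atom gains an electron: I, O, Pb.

Pb < O < I

O is in period 2, group 16; I is in period 5, group 17; Pb is in period 6, group 14.
Adding an electron releases more energy for atoms nearer the top right (short of the noble gases).
Here both period and group differ, so the two effects have to be weighed against each other.
O > Pb: both effects reinforce here, so O is clearly the higher of the two.
I > O: the two effects oppose for this pair; the across-period effect wins (295 vs 141 kJ/mol).
For reference (kJ/mol): O 141, I 295, Pb 35.
So from lowest to highest: Pb < O < I.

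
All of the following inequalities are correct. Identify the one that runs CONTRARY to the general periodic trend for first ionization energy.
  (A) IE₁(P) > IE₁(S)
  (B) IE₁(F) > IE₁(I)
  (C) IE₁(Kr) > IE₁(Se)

The general trend: first ionization energy increases across a period and decreases down a group.
(A) P (period 3, group 15) vs S (period 3, group 16): the stated order contradicts the simple trend.
(B) F (period 2, group 17) vs I (period 5, group 17): the stated order agrees with the simple trend.
(C) Kr (period 4, group 18) vs Se (period 4, group 16): the stated order agrees with the simple trend.
The exception is (A): S (3p⁴) ionizes more easily than half-filled P (3p³) because the paired 3p electron in S is pushed out by e⁻–e⁻ repulsion.

(A)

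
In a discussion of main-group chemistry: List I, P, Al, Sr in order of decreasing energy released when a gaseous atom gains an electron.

I > P > Al > Sr

Al is in period 3, group 13; P is in period 3, group 15; Sr is in period 5, group 2; I is in period 5, group 17.
Electron affinity generally becomes more exothermic across a period toward the halogens and less exothermic down a group.
These span different periods and groups, so the two trends combine.
Al > Sr: both effects reinforce here, so Al is clearly the higher of the two.
P > Al: P lies to the right of Al in period 3, so the across-period effect alone puts P higher.
I > P: the two effects oppose for this pair; the across-period effect wins (295 vs 72 kJ/mol).
Approximate values (kJ/mol): Al 42, P 72, Sr 5, I 295.
So from highest to lowest: I > P > Al > Sr.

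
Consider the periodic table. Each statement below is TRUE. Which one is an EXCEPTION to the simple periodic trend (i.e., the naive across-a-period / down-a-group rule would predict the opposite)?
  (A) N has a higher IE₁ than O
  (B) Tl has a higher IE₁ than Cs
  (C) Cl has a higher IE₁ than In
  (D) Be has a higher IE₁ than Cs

(A)

The general trend: IE₁ increases across a period and decreases down a group.
(A) N (period 2, group 15) vs O (period 2, group 16): the stated order contradicts the simple trend.
(B) Tl (period 6, group 13) vs Cs (period 6, group 1): the stated order agrees with the simple trend.
(C) Cl (period 3, group 17) vs In (period 5, group 13): the stated order agrees with the simple trend.
(D) Be (period 2, group 2) vs Cs (period 6, group 1): the stated order agrees with the simple trend.
The exception is (A): pairing an electron in O's 2p⁴ costs repulsion energy, so O ionizes more easily than half-filled N (2p³).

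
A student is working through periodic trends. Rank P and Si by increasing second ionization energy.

Si < P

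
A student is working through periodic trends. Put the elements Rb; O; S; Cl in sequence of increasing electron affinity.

O is in period 2, group 16; S is in period 3, group 16; Cl is in period 3, group 17; Rb is in period 5, group 1.
Adding an electron releases more energy for atoms nearer the top right (short of the noble gases).
These span different periods and groups, so the two trends combine.
O > Rb: relative to Rb, both the across-period and down-group shifts push O's electron affinity up.
S > O: this pair runs against the simple trend — see the exception note.
Cl > S: Cl lies to the right of S in period 3, so the across-period effect alone puts Cl higher.
Note the exception: S has a higher electron affinity than O, contrary to the simple trend — the compact 2p subshell of O repels the added electron more than S's larger 3p does.
Approximate values (kJ/mol): O 141, S 200, Cl 349, Rb 47.
So from lowest to highest: Rb < O < S < Cl.

Rb < O < S < Cl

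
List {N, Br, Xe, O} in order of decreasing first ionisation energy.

N is in period 2, group 15; O is in period 2, group 16; Br is in period 4, group 17; Xe is in period 5, group 18.
Across a period the outer electron is held more tightly (higher IE₁); down a group it sits in a higher shell, more shielded, and comes off more easily.
Neither a single period nor a single group — weigh both effects.
Xe > Br: period and group pull opposite ways; the across-period shift dominates (1170 vs 1140 kJ/mol).
O > Xe: the two effects oppose for this pair; the down-group effect wins (1314 vs 1170 kJ/mol).
N > O: this pair runs against the simple trend — see the exception note.
Note the exception: N has a higher first ionization energy than O, contrary to the simple trend — pairing an electron in O's 2p⁴ costs repulsion energy, so O ionizes more easily than half-filled N (2p³).
For reference (kJ/mol): N 1402, O 1314, Br 1140, Xe 1170.
So from highest to lowest: N > O > Xe > Br.

N, O, Xe, Br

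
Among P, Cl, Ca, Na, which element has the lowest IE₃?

P

Consider each +2 ion: P²⁺ still has 3 valence electrons; Cl²⁺ still has 5 valence electrons; Ca²⁺ is the bare [Ar] core; Na²⁺ is already 1 electron into the core.
Breaking into a closed-shell core is much more expensive than removing a leftover valence electron — Ca and Na have the largest IE_3 here.
Valence configurations: P²⁺ [Ne]3s²3p¹, Cl²⁺ [Ne]3s²3p³.
The numbers (kJ/mol): P 2914, Cl 3822, Ca 4912, Na 6910.
So the third ionization energies run P < Cl < Ca < Na.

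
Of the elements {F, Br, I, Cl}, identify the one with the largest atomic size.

F is in period 2, group 17; Cl is in period 3, group 17; Br is in period 4, group 17; I is in period 5, group 17.
Moving right in a period, electrons are added to the same shell under a stronger nuclear pull, so atoms get smaller; moving down, a new shell is opened and atoms get larger.
All are in group 17, so atomic radius increases down the group.
The largest atomic size among these belongs to I.

I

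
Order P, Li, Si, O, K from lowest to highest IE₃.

Consider each +2 ion: P²⁺ still has 3 valence electrons; Li²⁺ is already 1 electron into the core; Si²⁺ still has 2 valence electrons; O²⁺ still has 4 valence electrons; K²⁺ is already 1 electron into the core.
Usually core removal costs more than valence removal, but here the competition is close: a tightly held n=2 valence electron can cost more to remove than an n=3 core electron, so the actual values have to decide it.
Valence configurations: P²⁺ [Ne]3s²3p¹, Si²⁺ [Ne]3s², O²⁺ [He]2s²2p².
P²⁺ loses a lone 3p electron whereas Si²⁺ must break into a filled 3s² pair, so IE_3(Si) > IE_3(P) even though P has the higher nuclear charge.
Approximate IE_3 values (kJ/mol): P 2914, Li 11815, Si 3232, O 5300, K 4420.
Putting it together, IE_3: P < Si < K < O < Li.

P < Si < K < O < Li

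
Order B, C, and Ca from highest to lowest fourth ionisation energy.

B, Ca, C

Consider each +3 ion: B³⁺ is the bare [He] core; C³⁺ still has 1 valence electron; Ca³⁺ is already 1 electron into the core.
Breaking into a closed-shell core is much more expensive than removing a leftover valence electron — Ca and B have the largest IE_4 here.
Tabulated IE_4 (kJ/mol): B 25026, C 6223, Ca 6491.
Putting it together, IE_4: C < Ca < B.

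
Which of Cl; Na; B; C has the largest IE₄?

B

IE_4 is the cost of taking one more electron from the +3 cation: Cl³⁺ still has 4 valence electrons; Na³⁺ is already 2 electrons into the core; B³⁺ is the bare [He] core; C³⁺ still has 1 valence electron.
Pulling an electron out of a noble-gas core costs far more than removing a remaining valence electron, so Na and B sit at the high end of IE_4.
Valence configurations: Cl³⁺ [Ne]3s²3p², C³⁺ [He]2s¹.
The numbers (kJ/mol): Cl 5159, Na 9543, B 25026, C 6223.
Putting it together, IE_4: Cl < C < Na < B.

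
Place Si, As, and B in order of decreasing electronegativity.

B is in period 2, group 13; Si is in period 3, group 14; As is in period 4, group 15.
Electronegativity increases across a period and decreases down a group, tracking effective nuclear charge and atomic size.
A diagonal step moves right (one effect) and down (the opposite effect) at once.
B > Si: the two effects oppose for this pair; the down-group effect wins (2.04 vs 1.90).
As > B: the two effects oppose for this pair; the across-period effect wins (2.18 vs 2.04).
Tabulated electronegativity (Pauling): B 2.04, Si 1.90, As 2.18.
So from highest to lowest: As > B > Si.

As > B > Si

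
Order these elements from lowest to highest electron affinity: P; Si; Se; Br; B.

B < P < Si < Se < Br

EA tends to increase across a period and decrease down a group, though the pattern is less regular than for IE or radius.
These span different periods and groups, so the two trends combine.
P > B: period and group pull opposite ways; the across-period shift dominates (72 vs 27 kJ/mol).
Si > P: this pair runs against the simple trend — see the exception note.
Se > Si: period and group pull opposite ways; the across-period shift dominates (195 vs 134 kJ/mol).
Br > Se: Br lies to the right of Se in period 4, so the across-period effect alone puts Br higher.
Note the exception: Si has a higher electron affinity than P, contrary to the simple trend — adding an electron to P's half-filled 3p³ is unfavourable, so Si (3p²) has the more exothermic EA.
For reference (kJ/mol): B 27, Si 134, P 72, Se 195, Br 325.
So from lowest to highest: B < P < Si < Se < Br.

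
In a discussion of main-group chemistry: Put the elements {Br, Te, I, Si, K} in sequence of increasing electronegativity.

Si is in period 3, group 14; K is in period 4, group 1; Br is in period 4, group 17; Te is in period 5, group 16; I is in period 5, group 17.
Atoms toward the upper right of the periodic table pull bonding electrons most strongly.
These span different periods and groups, so the two trends combine.
Si > K: relative to K, both the across-period and down-group shifts push Si's electronegativity up.
Te > Si: the two effects oppose for this pair; the across-period effect wins (2.10 vs 1.90).
I > Te: I lies to the right of Te in period 5, so the across-period effect alone puts I higher.
Br > I: Br sits above I in group 17, so the down-group effect alone puts Br higher.
Tabulated electronegativity (Pauling): Si 1.90, K 0.82, Br 2.96, Te 2.10, I 2.66.
So from lowest to highest: K < Si < Te < I < Br.

K < Si < Te < I < Br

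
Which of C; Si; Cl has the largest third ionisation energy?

C

After 2 electrons have been removed, what remains? C²⁺ still has 2 valence electrons; Si²⁺ still has 2 valence electrons; Cl²⁺ still has 5 valence electrons.
All are still removing valence electrons, so compare the +2 ions as you would atoms: IE_3 generally rises across a period (higher Z_eff) and falls down a group (larger shell), subject to the usual subshell exceptions.
Valence configurations: C²⁺ [He]2s², Si²⁺ [Ne]3s², Cl²⁺ [Ne]3s²3p³.
The numbers (kJ/mol): C 4620, Si 3232, Cl 3822.
Overall IE_3 order: Si < Cl < C.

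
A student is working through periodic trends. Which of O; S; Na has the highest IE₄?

Na

After 3 electrons have been removed, what remains? O³⁺ still has 3 valence electrons; S³⁺ still has 3 valence electrons; Na³⁺ is already 2 electrons into the core.
Core electrons are held far more tightly than valence electrons, so Na tops the IE_4 order.
Valence configurations: O³⁺ [He]2s²2p¹, S³⁺ [Ne]3s²3p¹.
The numbers (kJ/mol): O 7469, S 4556, Na 9543.
Hence IE_4: S < O < Na.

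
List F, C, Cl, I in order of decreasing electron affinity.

C is in period 2, group 14; F is in period 2, group 17; Cl is in period 3, group 17; I is in period 5, group 17.
EA tends to increase across a period and decrease down a group, though the pattern is less regular than for IE or radius.
These span different periods and groups, so the two trends combine.
I > C: period and group pull opposite ways; the across-period shift dominates (295 vs 122 kJ/mol).
F > I: F sits above I in group 17, so the down-group effect alone puts F higher.
Cl > F: this pair runs against the simple trend — see the exception note.
Note the exception: Cl has a higher electron affinity than F, contrary to the simple trend — F's small 2p subshell makes the incoming electron feel strong e⁻–e⁻ repulsion, so Cl actually releases more energy on gaining an electron.
For reference (kJ/mol): C 122, F 328, Cl 349, I 295.
So from highest to lowest: Cl > F > I > C.

Cl > F > I > C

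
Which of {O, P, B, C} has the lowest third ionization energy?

Consider each +2 ion: O²⁺ still has 4 valence electrons; P²⁺ still has 3 valence electrons; B²⁺ still has 1 valence electron; C²⁺ still has 2 valence electrons.
All are still removing valence electrons, so compare the +2 ions as you would atoms: IE_3 generally rises across a period (higher Z_eff) and falls down a group (larger shell), subject to the usual subshell exceptions.
Valence configurations: O²⁺ [He]2s²2p², P²⁺ [Ne]3s²3p¹, B²⁺ [He]2s¹, C²⁺ [He]2s².
The numbers (kJ/mol): O 5300, P 2914, B 3660, C 4620.
Hence IE_3: P < B < C < O.

P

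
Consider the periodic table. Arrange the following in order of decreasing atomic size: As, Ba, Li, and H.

Ba > Li > As > H

H is in period 1, group 1; Li is in period 2, group 1; As is in period 4, group 15; Ba is in period 6, group 2.
Moving right in a period, electrons are added to the same shell under a stronger nuclear pull, so atoms get smaller; moving down, a new shell is opened and atoms get larger.
Here both period and group differ, so the two effects have to be weighed against each other.
As > H: the two effects oppose for this pair; the down-group effect wins (121 vs 32 pm).
Li > As: the two effects oppose for this pair; the across-period effect wins (133 vs 121 pm).
Ba > Li: the two effects oppose for this pair; the down-group effect wins (196 vs 133 pm).
Approximate values (pm): H 32, Li 133, As 121, Ba 196.
So from largest to smallest: Ba > Li > As > H.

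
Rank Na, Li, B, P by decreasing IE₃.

Li > Na > B > P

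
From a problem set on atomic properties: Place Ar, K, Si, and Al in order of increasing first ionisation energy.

K < Al < Si < Ar

Al is in period 3, group 13; Si is in period 3, group 14; Ar is in period 3, group 18; K is in period 4, group 1.
Removing the outermost electron gets harder across a period and easier down a group.
Here both period and group differ, so the two effects have to be weighed against each other.
Al > K: both effects reinforce here, so Al is clearly the higher of the two.
Si > Al: Si lies to the right of Al in period 3, so the across-period effect alone puts Si higher.
Ar > Si: both are in period 3; the period trend gives Ar the larger value.
For reference (kJ/mol): Al 578, Si 786, Ar 1521, K 419.
So from lowest to highest: K < Al < Si < Ar.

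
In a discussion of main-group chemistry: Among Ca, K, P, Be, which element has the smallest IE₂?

Consider each +1 ion: Ca⁺ still has 1 valence electron; K⁺ is the bare [Ar] core; P⁺ still has 4 valence electrons; Be⁺ still has 1 valence electron.
Core electrons are held far more tightly than valence electrons, so K tops the IE_2 order.
Valence configurations: Ca⁺ [Ar]4s¹, P⁺ [Ne]3s²3p², Be⁺ [He]2s¹.
The numbers (kJ/mol): Ca 1145, K 3052, P 1907, Be 1757.
So the second ionization energies run Ca < Be < P < K.

Ca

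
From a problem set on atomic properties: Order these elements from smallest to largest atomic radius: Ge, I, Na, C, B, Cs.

C < B < Ge < I < Na < Cs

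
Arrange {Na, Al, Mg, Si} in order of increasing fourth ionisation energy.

IE_4 is the cost of taking one more electron from the +3 cation: Na³⁺ is already 2 electrons into the core; Al³⁺ is the bare [Ne] core; Mg³⁺ is already 1 electron into the core; Si³⁺ still has 1 valence electron.
Pulling an electron out of a noble-gas core costs far more than removing a remaining valence electron, so Na, Mg and Al sit at the high end of IE_4.
The numbers (kJ/mol): Na 9543, Al 11577, Mg 10543, Si 4356.
Putting it together, IE_4: Si < Na < Mg < Al.

Si, Na, Mg, Al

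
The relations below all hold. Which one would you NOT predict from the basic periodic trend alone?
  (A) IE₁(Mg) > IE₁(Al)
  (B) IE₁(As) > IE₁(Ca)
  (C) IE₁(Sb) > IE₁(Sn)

(A)

The general trend: IE₁ increases across a period and decreases down a group.
(A) Mg (period 3, group 2) vs Al (period 3, group 13): the stated order contradicts the simple trend.
(B) As (period 4, group 15) vs Ca (period 4, group 2): the stated order agrees with the simple trend.
(C) Sb (period 5, group 15) vs Sn (period 5, group 14): the stated order agrees with the simple trend.
The exception is (A): Al's single 3p electron is easier to remove than one from Mg's filled 3s².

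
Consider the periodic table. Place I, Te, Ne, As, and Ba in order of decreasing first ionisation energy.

Ne, I, As, Te, Ba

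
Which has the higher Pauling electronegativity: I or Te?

I

Te is in period 5, group 16; I is in period 5, group 17.
Electronegativity increases across a period and decreases down a group, tracking effective nuclear charge and atomic size.
All lie in period 5, so electronegativity increases left to right.
So I has the higher Pauling electronegativity (I > Te).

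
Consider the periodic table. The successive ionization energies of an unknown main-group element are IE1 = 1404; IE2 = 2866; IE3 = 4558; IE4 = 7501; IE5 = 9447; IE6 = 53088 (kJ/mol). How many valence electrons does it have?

Look for the largest jump between consecutive ionization energies: IE6/IE5 ≈ 5.6, far larger than any earlier ratio.
That jump marks the point where a core electron is being removed. So the atom has 5 valence electrons.

5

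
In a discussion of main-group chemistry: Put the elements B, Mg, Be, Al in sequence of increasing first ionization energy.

Be is in period 2, group 2; B is in period 2, group 13; Mg is in period 3, group 2; Al is in period 3, group 13.
Across a period the outer electron is held more tightly (higher IE₁); down a group it sits in a higher shell, more shielded, and comes off more easily.
These span different periods and groups, so the two trends combine.
Mg > Al: this pair runs against the simple trend — see the exception note.
B > Mg: relative to Mg, both the across-period and down-group shifts push B's first ionization energy up.
Be > B: this pair runs against the simple trend — see the exception note.
Note the exception: Mg has a higher first ionization energy than Al, contrary to the simple trend — Al's single 3p electron is easier to remove than one from Mg's filled 3s².
Note the exception: Be has a higher first ionization energy than B, contrary to the simple trend — removing B's lone 2p electron is easier than breaking Be's filled 2s².
For reference (kJ/mol): Be 900, B 801, Mg 738, Al 578.
So from lowest to highest: Al < Mg < B < Be.

Al < Mg < B < Be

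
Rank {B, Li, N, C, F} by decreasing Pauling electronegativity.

F, N, C, B, Li

Li is in period 2, group 1; B is in period 2, group 13; C is in period 2, group 14; N is in period 2, group 15; F is in period 2, group 17.
Electronegativity increases across a period and decreases down a group, tracking effective nuclear charge and atomic size.
All lie in period 2, so electronegativity increases left to right.
So from highest to lowest: F > N > C > B > Li.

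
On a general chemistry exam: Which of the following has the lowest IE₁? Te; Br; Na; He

First ionization energy rises across a period (greater Z_eff holds electrons more tightly) and falls down a group (valence electrons are farther from the nucleus).
These span different periods and groups, so the two trends combine.
Te > Na: period and group pull opposite ways; the across-period shift dominates (869 vs 496 kJ/mol).
Br > Te: relative to Te, both the across-period and down-group shifts push Br's first ionization energy up.
He > Br: relative to Br, both the across-period and down-group shifts push He's first ionization energy up.
For reference (kJ/mol): He 2372, Na 496, Br 1140, Te 869.
The lowest IE₁ among these belongs to Na.

Na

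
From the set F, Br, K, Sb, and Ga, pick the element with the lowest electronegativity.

K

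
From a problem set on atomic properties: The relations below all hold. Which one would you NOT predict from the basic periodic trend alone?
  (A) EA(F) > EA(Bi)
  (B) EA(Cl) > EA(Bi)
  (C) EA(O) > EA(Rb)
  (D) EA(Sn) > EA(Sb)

(D)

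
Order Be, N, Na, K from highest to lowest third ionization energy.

The third ionization energy removes an electron from the +2 ion. For each element: Be²⁺ is the bare [He] core; N²⁺ still has 3 valence electrons; Na²⁺ is already 1 electron into the core; K²⁺ is already 1 electron into the core.
Usually core removal costs more than valence removal, but here the competition is close: a tightly held n=2 valence electron can cost more to remove than an n=3 core electron, so the actual values have to decide it.
Approximate IE_3 values (kJ/mol): Be 14849, N 4578, Na 6910, K 4420.
Overall IE_3 order: K < N < Na < Be.

Be > Na > N > K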